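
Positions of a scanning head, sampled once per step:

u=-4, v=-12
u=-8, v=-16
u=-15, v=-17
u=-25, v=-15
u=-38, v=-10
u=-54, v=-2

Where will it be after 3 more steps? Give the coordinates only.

u=-120, v=40

Taking differences between consecutive positions: (-4, -4), (-7, -1), (-10, +2), (-13, +5), (-16, +8). These grow by (-3, +3) each step.
step 6: u=-54, v=-2 + (-19, +11) → u=-73, v=9
step 7: u=-73, v=9 + (-22, +14) → u=-95, v=23
step 8: u=-95, v=23 + (-25, +17) → u=-120, v=40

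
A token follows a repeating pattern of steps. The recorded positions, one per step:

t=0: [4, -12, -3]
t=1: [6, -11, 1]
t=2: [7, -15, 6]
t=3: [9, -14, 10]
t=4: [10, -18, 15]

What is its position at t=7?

[15, -20, 28]

Step-to-step displacements: [+2, +1, +4], [+1, -4, +5], [+2, +1, +4], [+1, -4, +5] — a repeating cycle of length 2.
step 5: apply [+2, +1, +4] → [12, -17, 19]
step 6: apply [+1, -4, +5] → [13, -21, 24]
step 7: apply [+2, +1, +4] → [15, -20, 28]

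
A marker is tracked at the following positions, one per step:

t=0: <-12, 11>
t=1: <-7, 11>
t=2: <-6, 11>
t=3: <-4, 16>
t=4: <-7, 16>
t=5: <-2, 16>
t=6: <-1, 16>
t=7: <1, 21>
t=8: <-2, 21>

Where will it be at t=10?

<4, 21>

Step-to-step displacements: <+5, +0>, <+1, +0>, <+2, +5>, <-3, +0>, <+5, +0>, <+1, +0>, <+2, +5>, <-3, +0> — a repeating cycle of length 4.
step 9: apply <+5, +0> → <3, 21>
step 10: apply <+1, +0> → <4, 21>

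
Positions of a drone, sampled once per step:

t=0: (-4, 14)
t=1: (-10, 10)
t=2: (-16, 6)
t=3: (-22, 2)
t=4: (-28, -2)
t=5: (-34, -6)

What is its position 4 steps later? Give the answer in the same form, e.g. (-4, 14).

(-58, -22)

Each step adds (-6, -4) to the position.
step 6: (-34, -6) + (-6, -4) → (-40, -10)
step 7: (-40, -10) + (-6, -4) → (-46, -14)
step 8: (-46, -14) + (-6, -4) → (-52, -18)
step 9: (-52, -18) + (-6, -4) → (-58, -22)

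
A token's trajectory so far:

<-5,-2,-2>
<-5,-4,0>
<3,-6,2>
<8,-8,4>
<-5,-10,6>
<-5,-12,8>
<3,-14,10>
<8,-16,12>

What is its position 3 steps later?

<3,-22,18>

The first coordinate repeats the cycle [-5, -5, 3, 8] with period 4; step 10 mod 4 = 2, giving 3.
The second coordinate changes by -2 each step, so at step 10 it is -2 + 10·(-2) = -22.
The third coordinate changes by +2 each step, so at step 10 it is -2 + 10·(2) = 18.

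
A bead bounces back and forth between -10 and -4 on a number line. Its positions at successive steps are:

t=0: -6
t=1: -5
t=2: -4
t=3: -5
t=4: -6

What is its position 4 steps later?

-10

The value travels 1 per step and bounces off the walls at -10 and -4.
  step 5: -6 → -7
  step 6: -7 → -8
  step 7: -8 → -9
  step 8: -9 → -10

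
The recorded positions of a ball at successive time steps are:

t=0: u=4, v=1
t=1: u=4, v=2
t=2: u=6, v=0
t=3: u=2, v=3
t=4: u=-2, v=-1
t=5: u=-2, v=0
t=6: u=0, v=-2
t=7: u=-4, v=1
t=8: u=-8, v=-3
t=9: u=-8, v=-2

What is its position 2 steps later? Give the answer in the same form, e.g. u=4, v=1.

The moves between consecutive positions are (+0, +1), (+2, -2), (-4, +3), (-4, -4), (+0, +1), (+2, -2), (-4, +3), (-4, -4), (+0, +1); they repeat the 4-cycle [(+0, +1), (+2, -2), (-4, +3), (-4, -4)].
step 10: apply (+2, -2) → u=-6, v=-4
step 11: apply (-4, +3) → u=-10, v=-1

u=-10, v=-1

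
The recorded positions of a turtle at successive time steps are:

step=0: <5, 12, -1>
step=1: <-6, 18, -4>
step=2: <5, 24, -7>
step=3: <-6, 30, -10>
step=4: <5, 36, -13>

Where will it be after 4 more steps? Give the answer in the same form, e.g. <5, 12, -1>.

The first coordinate repeats the cycle [5, -6] with period 2; step 8 mod 2 = 0, giving 5.
The second coordinate changes by +6 each step, so at step 8 it is 12 + 8·(6) = 60.
The third coordinate changes by -3 each step, so at step 8 it is -1 + 8·(-3) = -25.

<5, 60, -25>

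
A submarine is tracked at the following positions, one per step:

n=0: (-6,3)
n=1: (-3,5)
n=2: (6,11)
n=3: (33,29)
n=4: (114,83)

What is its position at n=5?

(357,245)

The jumps are (+3,+2), (+9,+6), (+27,+18), (+81,+54) — a geometric progression with ratio 3.
step 5: (114,83) + (+243,+162) → (357,245)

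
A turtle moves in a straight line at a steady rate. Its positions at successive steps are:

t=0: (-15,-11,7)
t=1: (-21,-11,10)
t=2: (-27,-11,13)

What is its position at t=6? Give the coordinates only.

(-51,-11,25)

Constant displacement of (-6,+0,+3) per step.
step 3: (-27,-11,13) + (-6,+0,+3) → (-33,-11,16)
step 4: (-33,-11,16) + (-6,+0,+3) → (-39,-11,19)
step 5: (-39,-11,19) + (-6,+0,+3) → (-45,-11,22)
step 6: (-45,-11,22) + (-6,+0,+3) → (-51,-11,25)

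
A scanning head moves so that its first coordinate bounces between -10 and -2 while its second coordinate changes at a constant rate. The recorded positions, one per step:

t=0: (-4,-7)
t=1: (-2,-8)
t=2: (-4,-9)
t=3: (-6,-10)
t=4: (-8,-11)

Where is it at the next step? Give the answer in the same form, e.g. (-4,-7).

The first coordinate reflects between -10 and -2, moving 2 per step.
  step 5: -8 → -10
The second coordinate changes by -1 each step: at step 5 it is -12.

(-10,-12)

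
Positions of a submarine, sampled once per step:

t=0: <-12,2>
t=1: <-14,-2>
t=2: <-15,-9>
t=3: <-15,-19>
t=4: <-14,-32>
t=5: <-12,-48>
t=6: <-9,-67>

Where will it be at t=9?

Successive displacements: <-2,-4>, <-1,-7>, <+0,-10>, <+1,-13>, <+2,-16>, <+3,-19> — each changes by <+1,-3>.
step 7: <-9,-67> + <+4,-22> → <-5,-89>
step 8: <-5,-89> + <+5,-25> → <0,-114>
step 9: <0,-114> + <+6,-28> → <6,-142>

<6,-142>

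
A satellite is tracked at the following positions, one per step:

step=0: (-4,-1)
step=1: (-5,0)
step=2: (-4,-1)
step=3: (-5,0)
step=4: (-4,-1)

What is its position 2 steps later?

(-4,-1)

Consecutive displacements (-1,+1), (+1,-1), (-1,+1), (+1,-1) scale by a factor of -1 each step.
step 5: (-4,-1) + (-1,+1) → (-5,0)
step 6: (-5,0) + (+1,-1) → (-4,-1)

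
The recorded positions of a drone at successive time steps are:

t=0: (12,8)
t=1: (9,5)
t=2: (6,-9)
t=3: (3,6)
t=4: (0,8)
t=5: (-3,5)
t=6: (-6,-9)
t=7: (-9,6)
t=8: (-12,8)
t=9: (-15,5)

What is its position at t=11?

(-21,6)

The first coordinate changes by -3 each step, so at step 11 it is 12 + 11·(-3) = -21.
The second coordinate repeats the cycle [8, 5, -9, 6] with period 4; step 11 mod 4 = 3, giving 6.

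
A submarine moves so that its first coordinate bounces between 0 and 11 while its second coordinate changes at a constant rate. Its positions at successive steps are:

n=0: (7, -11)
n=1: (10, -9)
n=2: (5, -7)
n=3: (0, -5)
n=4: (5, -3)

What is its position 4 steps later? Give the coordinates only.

(3, 5)

The first coordinate reflects between 0 and 11, moving 5 per step.
  step 5: 5 → 10
  step 6: 10 → 7
  step 7: 7 → 2
  step 8: 2 → 3
The second coordinate changes by +2 each step: at step 8 it is 5.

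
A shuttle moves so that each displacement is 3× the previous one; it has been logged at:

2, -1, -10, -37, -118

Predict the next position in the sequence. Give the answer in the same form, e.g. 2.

Consecutive displacements -3, -9, -27, -81 scale by a factor of 3 each step.
step 5: -118 − 243 → -361

-361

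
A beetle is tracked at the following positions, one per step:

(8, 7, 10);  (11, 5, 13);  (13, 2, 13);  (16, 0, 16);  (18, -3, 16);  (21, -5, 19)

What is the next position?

Step-to-step displacements: (+3, -2, +3), (+2, -3, +0), (+3, -2, +3), (+2, -3, +0), (+3, -2, +3) — a repeating cycle of length 2.
step 6: apply (+2, -3, +0) → (23, -8, 19)

(23, -8, 19)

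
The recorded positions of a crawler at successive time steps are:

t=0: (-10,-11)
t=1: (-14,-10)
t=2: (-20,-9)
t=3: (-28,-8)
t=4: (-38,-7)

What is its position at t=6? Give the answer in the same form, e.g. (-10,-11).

(-64,-5)

First differences are (-4,+1), (-6,+1), (-8,+1), (-10,+1); their common second difference is (-2,+0) (constant acceleration).
step 5: (-38,-7) + (-12,+1) → (-50,-6)
step 6: (-50,-6) + (-14,+1) → (-64,-5)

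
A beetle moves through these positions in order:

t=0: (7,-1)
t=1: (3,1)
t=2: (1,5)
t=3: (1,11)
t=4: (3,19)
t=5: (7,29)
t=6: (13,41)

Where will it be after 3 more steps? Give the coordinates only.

First differences are (-4,+2), (-2,+4), (+0,+6), (+2,+8), (+4,+10), (+6,+12); their common second difference is (+2,+2) (constant acceleration).
step 7: (13,41) + (+8,+14) → (21,55)
step 8: (21,55) + (+10,+16) → (31,71)
step 9: (31,71) + (+12,+18) → (43,89)

(43,89)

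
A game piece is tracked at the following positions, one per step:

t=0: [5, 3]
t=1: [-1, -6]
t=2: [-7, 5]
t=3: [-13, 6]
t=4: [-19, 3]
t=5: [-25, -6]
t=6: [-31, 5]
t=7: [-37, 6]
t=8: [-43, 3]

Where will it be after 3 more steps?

[-61, 6]

The first coordinate changes by -6 each step, so at step 11 it is 5 + 11·(-6) = -61.
The second coordinate repeats the cycle [3, -6, 5, 6] with period 4; step 11 mod 4 = 3, giving 6.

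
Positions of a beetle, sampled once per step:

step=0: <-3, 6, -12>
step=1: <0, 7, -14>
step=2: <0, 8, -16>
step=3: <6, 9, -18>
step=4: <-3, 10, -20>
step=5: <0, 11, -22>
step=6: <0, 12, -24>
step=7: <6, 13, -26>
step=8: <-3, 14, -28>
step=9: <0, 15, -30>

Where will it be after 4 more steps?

<0, 19, -38>

First: cycles through -3, 0, 0, 6 every 4 steps. Step 13 lands at position 1 of the cycle → 0.
Second: linear, +1 per step → 19 at step 13.
Third: linear, -2 per step → -38 at step 13.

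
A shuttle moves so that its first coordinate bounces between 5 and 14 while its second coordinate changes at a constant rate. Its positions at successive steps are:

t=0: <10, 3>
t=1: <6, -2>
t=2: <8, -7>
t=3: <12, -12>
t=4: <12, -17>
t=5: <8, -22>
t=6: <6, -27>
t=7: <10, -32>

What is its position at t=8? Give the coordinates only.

<14, -37>

The first coordinate travels 4 per step and bounces off the walls at 5 and 14.
  step 8: 10 → 14
The second coordinate changes by -5 each step: at step 8 it is -37.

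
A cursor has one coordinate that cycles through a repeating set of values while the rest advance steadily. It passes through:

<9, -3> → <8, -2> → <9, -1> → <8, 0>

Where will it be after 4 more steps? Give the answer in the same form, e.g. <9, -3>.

<8, 4>

The first coordinate repeats the cycle [9, 8] with period 2; step 7 mod 2 = 1, giving 8.
The second coordinate changes by +1 each step, so at step 7 it is -3 + 7·(1) = 4.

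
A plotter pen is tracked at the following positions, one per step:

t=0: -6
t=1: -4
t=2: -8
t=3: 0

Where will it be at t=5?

16

Consecutive displacements +2, -4, +8 scale by a factor of -2 each step.
step 4: 0 − 16 → -16
step 5: -16 + 32 → 16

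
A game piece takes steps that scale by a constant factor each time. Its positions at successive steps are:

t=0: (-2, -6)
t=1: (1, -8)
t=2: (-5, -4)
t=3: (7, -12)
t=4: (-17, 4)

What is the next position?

(31, -28)

Step-to-step displacements: (+3, -2), (-6, +4), (+12, -8), (-24, +16); each is -2× the previous.
step 5: (-17, 4) + (+48, -32) → (31, -28)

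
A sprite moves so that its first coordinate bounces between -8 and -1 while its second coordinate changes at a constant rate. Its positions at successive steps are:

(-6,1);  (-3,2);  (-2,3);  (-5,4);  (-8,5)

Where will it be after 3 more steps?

The first coordinate travels 3 per step and bounces off the walls at -8 and -1.
  step 5: -8 → -5
  step 6: -5 → -2
  step 7: -2 → -3
The second coordinate changes by +1 each step: at step 7 it is 8.

(-3,8)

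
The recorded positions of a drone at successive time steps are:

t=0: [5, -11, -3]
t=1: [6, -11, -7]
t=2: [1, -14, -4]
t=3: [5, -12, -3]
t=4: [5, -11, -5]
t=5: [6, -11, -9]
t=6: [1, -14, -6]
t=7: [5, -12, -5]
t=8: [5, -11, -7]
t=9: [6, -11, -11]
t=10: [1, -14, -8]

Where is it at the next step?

Step-to-step displacements: [+1, +0, -4], [-5, -3, +3], [+4, +2, +1], [+0, +1, -2], [+1, +0, -4], [-5, -3, +3], [+4, +2, +1], [+0, +1, -2], [+1, +0, -4], [-5, -3, +3] — a repeating cycle of length 4.
step 11: apply [+4, +2, +1] → [5, -12, -7]

[5, -12, -7]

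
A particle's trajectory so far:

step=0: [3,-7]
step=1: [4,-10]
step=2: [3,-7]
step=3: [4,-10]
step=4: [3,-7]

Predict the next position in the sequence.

[4,-10]

Step-to-step displacements: [+1,-3], [-1,+3], [+1,-3], [-1,+3]; each is -1× the previous.
step 5: [3,-7] + [+1,-3] → [4,-10]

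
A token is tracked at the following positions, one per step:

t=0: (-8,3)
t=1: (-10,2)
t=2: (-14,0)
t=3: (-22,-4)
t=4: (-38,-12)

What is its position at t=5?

(-70,-28)

Step-to-step displacements: (-2,-1), (-4,-2), (-8,-4), (-16,-8); each is 2× the previous.
step 5: (-38,-12) + (-32,-16) → (-70,-28)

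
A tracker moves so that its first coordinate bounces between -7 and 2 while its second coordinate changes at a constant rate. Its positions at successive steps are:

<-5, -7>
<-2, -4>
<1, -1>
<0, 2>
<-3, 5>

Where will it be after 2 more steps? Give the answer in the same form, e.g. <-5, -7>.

The first coordinate reflects between -7 and 2, moving 3 per step.
  step 5: -3 → -6
  step 6: -6 → -5
The second coordinate changes by +3 each step: at step 6 it is 11.

<-5, 11>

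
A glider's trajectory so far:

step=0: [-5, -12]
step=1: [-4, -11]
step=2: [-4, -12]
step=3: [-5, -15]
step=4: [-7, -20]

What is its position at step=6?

[-14, -36]

Taking differences between consecutive positions: [+1, +1], [+0, -1], [-1, -3], [-2, -5]. These grow by [-1, -2] each step.
step 5: [-7, -20] + [-3, -7] → [-10, -27]
step 6: [-10, -27] + [-4, -9] → [-14, -36]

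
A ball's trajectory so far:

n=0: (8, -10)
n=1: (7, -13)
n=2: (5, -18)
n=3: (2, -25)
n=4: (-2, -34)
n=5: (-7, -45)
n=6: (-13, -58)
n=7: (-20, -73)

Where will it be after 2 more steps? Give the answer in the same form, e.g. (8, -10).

(-37, -109)

Successive displacements: (-1, -3), (-2, -5), (-3, -7), (-4, -9), (-5, -11), (-6, -13), (-7, -15) — each changes by (-1, -2).
step 8: (-20, -73) + (-8, -17) → (-28, -90)
step 9: (-28, -90) + (-9, -19) → (-37, -109)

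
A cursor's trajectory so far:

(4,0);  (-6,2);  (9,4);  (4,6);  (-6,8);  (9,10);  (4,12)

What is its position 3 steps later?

First: cycles through 4, -6, 9 every 3 steps. Step 9 lands at position 0 of the cycle → 4.
Second: linear, +2 per step → 18 at step 9.

(4,18)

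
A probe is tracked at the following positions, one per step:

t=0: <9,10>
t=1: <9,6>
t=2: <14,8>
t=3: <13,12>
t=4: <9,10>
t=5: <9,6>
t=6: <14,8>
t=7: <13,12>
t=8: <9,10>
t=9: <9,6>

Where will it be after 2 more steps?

<13,12>

Step-to-step displacements: <+0,-4>, <+5,+2>, <-1,+4>, <-4,-2>, <+0,-4>, <+5,+2>, <-1,+4>, <-4,-2>, <+0,-4> — a repeating cycle of length 4.
step 10: apply <+5,+2> → <14,8>
step 11: apply <-1,+4> → <13,12>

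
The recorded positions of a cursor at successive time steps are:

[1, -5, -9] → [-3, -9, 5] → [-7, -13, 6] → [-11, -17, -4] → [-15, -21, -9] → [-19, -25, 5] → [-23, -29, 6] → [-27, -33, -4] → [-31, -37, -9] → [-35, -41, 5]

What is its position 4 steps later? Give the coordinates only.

First: linear, -4 per step → -51 at step 13.
Second: linear, -4 per step → -57 at step 13.
Third: cycles through -9, 5, 6, -4 every 4 steps. Step 13 lands at position 1 of the cycle → 5.

[-51, -57, 5]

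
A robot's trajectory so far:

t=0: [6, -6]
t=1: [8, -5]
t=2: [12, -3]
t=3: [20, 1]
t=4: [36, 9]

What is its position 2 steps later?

Step-to-step displacements: [+2, +1], [+4, +2], [+8, +4], [+16, +8]; each is 2× the previous.
step 5: [36, 9] + [+32, +16] → [68, 25]
step 6: [68, 25] + [+64, +32] → [132, 57]

[132, 57]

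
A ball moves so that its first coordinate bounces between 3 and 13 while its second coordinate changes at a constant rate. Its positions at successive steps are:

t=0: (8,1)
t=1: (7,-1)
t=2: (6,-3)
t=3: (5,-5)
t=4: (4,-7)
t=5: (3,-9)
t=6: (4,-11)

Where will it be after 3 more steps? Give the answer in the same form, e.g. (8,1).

(7,-17)

The first coordinate reflects between 3 and 13, moving 1 per step.
  step 7: 4 → 5
  step 8: 5 → 6
  step 9: 6 → 7
The second coordinate changes by -2 each step: at step 9 it is -17.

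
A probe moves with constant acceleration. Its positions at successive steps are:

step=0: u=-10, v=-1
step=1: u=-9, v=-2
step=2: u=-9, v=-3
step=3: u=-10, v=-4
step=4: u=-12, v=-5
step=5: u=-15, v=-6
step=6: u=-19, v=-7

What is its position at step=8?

Successive displacements: (+1, -1), (+0, -1), (-1, -1), (-2, -1), (-3, -1), (-4, -1) — each changes by (-1, +0).
step 7: u=-19, v=-7 + (-5, -1) → u=-24, v=-8
step 8: u=-24, v=-8 + (-6, -1) → u=-30, v=-9

u=-30, v=-9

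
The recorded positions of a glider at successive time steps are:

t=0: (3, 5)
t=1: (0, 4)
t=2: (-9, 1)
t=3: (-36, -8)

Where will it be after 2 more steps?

(-360, -116)

The jumps are (-3, -1), (-9, -3), (-27, -9) — a geometric progression with ratio 3.
step 4: (-36, -8) + (-81, -27) → (-117, -35)
step 5: (-117, -35) + (-243, -81) → (-360, -116)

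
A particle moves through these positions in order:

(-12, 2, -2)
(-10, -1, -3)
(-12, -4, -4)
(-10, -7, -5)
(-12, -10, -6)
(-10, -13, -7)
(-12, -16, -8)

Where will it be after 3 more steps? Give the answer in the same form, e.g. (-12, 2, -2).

(-10, -25, -11)

Step-to-step displacements: (+2, -3, -1), (-2, -3, -1), (+2, -3, -1), (-2, -3, -1), (+2, -3, -1), (-2, -3, -1) — a repeating cycle of length 2.
step 7: apply (+2, -3, -1) → (-10, -19, -9)
step 8: apply (-2, -3, -1) → (-12, -22, -10)
step 9: apply (+2, -3, -1) → (-10, -25, -11)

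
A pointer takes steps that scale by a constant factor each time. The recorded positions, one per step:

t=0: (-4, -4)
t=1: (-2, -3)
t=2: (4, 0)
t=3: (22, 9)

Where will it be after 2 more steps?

(238, 117)

Step-to-step displacements: (+2, +1), (+6, +3), (+18, +9); each is 3× the previous.
step 4: (22, 9) + (+54, +27) → (76, 36)
step 5: (76, 36) + (+162, +81) → (238, 117)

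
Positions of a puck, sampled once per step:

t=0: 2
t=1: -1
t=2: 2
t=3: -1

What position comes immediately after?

Consecutive displacements -3, +3, -3 scale by a factor of -1 each step.
step 4: -1 + 3 → 2

2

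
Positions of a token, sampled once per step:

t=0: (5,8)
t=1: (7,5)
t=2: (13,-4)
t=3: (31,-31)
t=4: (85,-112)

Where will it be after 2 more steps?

Step-to-step displacements: (+2,-3), (+6,-9), (+18,-27), (+54,-81); each is 3× the previous.
step 5: (85,-112) + (+162,-243) → (247,-355)
step 6: (247,-355) + (+486,-729) → (733,-1084)

(733,-1084)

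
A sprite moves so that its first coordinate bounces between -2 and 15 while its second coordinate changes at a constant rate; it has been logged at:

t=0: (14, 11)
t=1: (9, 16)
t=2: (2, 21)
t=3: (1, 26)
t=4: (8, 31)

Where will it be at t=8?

(2, 51)

The first coordinate reflects between -2 and 15, moving 7 per step.
  step 5: 8 → 15
  step 6: 15 → 8
  step 7: 8 → 1
  step 8: 1 → 2
The second coordinate changes by +5 each step: at step 8 it is 51.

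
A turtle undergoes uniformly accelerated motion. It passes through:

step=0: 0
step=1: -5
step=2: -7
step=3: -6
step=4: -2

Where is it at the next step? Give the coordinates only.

Taking differences between consecutive positions: -5, -2, +1, +4. These grow by +3 each step.
step 5: -2 + 7 → 5

5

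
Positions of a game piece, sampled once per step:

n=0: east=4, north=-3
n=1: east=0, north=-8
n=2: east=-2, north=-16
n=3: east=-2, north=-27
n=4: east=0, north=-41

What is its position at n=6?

First differences are (-4,-5), (-2,-8), (+0,-11), (+2,-14); their common second difference is (+2,-3) (constant acceleration).
step 5: east=0, north=-41 + (+4,-17) → east=4, north=-58
step 6: east=4, north=-58 + (+6,-20) → east=10, north=-78

east=10, north=-78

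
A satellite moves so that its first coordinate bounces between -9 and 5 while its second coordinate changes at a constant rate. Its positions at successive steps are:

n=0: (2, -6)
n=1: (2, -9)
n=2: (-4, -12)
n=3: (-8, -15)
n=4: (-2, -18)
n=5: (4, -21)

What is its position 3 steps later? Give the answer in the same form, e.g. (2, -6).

(-6, -30)

The first coordinate travels 6 per step and bounces off the walls at -9 and 5.
  step 6: 4 → 0
  step 7: 0 → -6
  step 8: -6 → -6
The second coordinate changes by -3 each step: at step 8 it is -30.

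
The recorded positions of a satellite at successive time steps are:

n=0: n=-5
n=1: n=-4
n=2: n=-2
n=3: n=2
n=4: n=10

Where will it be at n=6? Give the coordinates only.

The jumps are +1, +2, +4, +8 — a geometric progression with ratio 2.
step 5: 10 + 16 → n=26
step 6: 26 + 32 → n=58

n=58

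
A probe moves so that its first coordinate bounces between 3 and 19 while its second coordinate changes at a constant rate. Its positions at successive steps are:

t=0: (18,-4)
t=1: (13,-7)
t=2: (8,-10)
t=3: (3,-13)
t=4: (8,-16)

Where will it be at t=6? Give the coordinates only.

(18,-22)

The first coordinate reflects between 3 and 19, moving 5 per step.
  step 5: 8 → 13
  step 6: 13 → 18
The second coordinate changes by -3 each step: at step 6 it is -22.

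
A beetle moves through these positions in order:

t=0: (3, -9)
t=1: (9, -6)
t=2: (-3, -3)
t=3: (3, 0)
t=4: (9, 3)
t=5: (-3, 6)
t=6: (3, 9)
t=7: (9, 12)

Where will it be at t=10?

The first coordinate repeats the cycle [3, 9, -3] with period 3; step 10 mod 3 = 1, giving 9.
The second coordinate changes by +3 each step, so at step 10 it is -9 + 10·(3) = 21.

(9, 21)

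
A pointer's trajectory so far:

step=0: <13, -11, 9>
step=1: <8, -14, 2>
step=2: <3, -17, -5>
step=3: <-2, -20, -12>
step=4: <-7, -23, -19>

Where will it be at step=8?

Each step adds <-5, -3, -7> to the position.
step 5: <-7, -23, -19> + <-5, -3, -7> → <-12, -26, -26>
step 6: <-12, -26, -26> + <-5, -3, -7> → <-17, -29, -33>
step 7: <-17, -29, -33> + <-5, -3, -7> → <-22, -32, -40>
step 8: <-22, -32, -40> + <-5, -3, -7> → <-27, -35, -47>

<-27, -35, -47>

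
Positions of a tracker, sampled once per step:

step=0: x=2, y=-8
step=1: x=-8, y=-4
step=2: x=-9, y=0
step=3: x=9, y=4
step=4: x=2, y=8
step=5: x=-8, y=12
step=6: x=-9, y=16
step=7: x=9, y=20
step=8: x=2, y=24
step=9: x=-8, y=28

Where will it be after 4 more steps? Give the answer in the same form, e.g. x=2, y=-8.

X: cycles through 2, -8, -9, 9 every 4 steps. Step 13 lands at position 1 of the cycle → -8.
Y: linear, +4 per step → 44 at step 13.

x=-8, y=44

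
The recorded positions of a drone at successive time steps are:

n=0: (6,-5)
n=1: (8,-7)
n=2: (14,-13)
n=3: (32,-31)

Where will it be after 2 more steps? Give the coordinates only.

(248,-247)

Step-to-step displacements: (+2,-2), (+6,-6), (+18,-18); each is 3× the previous.
step 4: (32,-31) + (+54,-54) → (86,-85)
step 5: (86,-85) + (+162,-162) → (248,-247)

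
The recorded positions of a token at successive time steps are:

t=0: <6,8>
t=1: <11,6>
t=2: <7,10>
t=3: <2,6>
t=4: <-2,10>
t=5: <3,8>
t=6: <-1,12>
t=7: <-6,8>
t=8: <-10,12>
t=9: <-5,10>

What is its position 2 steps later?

<-14,10>

The moves between consecutive positions are <+5,-2>, <-4,+4>, <-5,-4>, <-4,+4>, <+5,-2>, <-4,+4>, <-5,-4>, <-4,+4>, <+5,-2>; they repeat the 4-cycle [<+5,-2>, <-4,+4>, <-5,-4>, <-4,+4>].
step 10: apply <-4,+4> → <-9,14>
step 11: apply <-5,-4> → <-14,10>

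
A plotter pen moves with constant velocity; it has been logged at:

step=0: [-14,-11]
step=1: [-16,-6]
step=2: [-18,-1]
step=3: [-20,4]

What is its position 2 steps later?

[-24,14]

Constant displacement of [-2,+5] per step.
step 4: [-20,4] + [-2,+5] → [-22,9]
step 5: [-22,9] + [-2,+5] → [-24,14]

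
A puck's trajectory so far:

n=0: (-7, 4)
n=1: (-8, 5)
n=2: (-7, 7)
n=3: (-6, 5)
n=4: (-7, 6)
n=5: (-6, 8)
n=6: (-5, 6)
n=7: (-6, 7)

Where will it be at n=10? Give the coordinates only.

(-5, 8)

The moves between consecutive positions are (-1, +1), (+1, +2), (+1, -2), (-1, +1), (+1, +2), (+1, -2), (-1, +1); they repeat the 3-cycle [(-1, +1), (+1, +2), (+1, -2)].
step 8: apply (+1, +2) → (-5, 9)
step 9: apply (+1, -2) → (-4, 7)
step 10: apply (-1, +1) → (-5, 8)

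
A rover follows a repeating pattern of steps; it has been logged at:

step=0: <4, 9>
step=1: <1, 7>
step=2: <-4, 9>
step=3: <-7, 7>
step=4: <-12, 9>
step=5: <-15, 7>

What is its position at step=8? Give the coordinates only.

Step-to-step displacements: <-3, -2>, <-5, +2>, <-3, -2>, <-5, +2>, <-3, -2> — a repeating cycle of length 2.
step 6: apply <-5, +2> → <-20, 9>
step 7: apply <-3, -2> → <-23, 7>
step 8: apply <-5, +2> → <-28, 9>

<-28, 9>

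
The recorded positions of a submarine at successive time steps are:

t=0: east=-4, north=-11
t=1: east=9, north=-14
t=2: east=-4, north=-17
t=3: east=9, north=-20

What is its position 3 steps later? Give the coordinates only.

east=-4, north=-29

The east coordinate repeats the cycle [-4, 9] with period 2; step 6 mod 2 = 0, giving -4.
The north coordinate changes by -3 each step, so at step 6 it is -11 + 6·(-3) = -29.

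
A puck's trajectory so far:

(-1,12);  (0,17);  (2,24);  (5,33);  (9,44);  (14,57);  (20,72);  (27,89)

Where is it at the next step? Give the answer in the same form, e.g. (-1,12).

(35,108)

Successive displacements: (+1,+5), (+2,+7), (+3,+9), (+4,+11), (+5,+13), (+6,+15), (+7,+17) — each changes by (+1,+2).
step 8: (27,89) + (+8,+19) → (35,108)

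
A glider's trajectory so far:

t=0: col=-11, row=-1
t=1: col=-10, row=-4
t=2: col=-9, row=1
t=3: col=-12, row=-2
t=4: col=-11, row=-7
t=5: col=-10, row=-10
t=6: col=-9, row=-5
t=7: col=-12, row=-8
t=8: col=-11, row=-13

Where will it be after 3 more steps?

col=-12, row=-14

Step-to-step displacements: (+1, -3), (+1, +5), (-3, -3), (+1, -5), (+1, -3), (+1, +5), (-3, -3), (+1, -5) — a repeating cycle of length 4.
step 9: apply (+1, -3) → col=-10, row=-16
step 10: apply (+1, +5) → col=-9, row=-11
step 11: apply (-3, -3) → col=-12, row=-14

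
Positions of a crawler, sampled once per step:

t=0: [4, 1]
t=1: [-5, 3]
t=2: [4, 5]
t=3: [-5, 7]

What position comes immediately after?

The first coordinate repeats the cycle [4, -5] with period 2; step 4 mod 2 = 0, giving 4.
The second coordinate changes by +2 each step, so at step 4 it is 1 + 4·(2) = 9.

[4, 9]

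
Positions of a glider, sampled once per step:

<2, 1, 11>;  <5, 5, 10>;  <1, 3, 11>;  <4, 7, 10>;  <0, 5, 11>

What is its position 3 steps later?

<2, 11, 10>

Step-to-step displacements: <+3, +4, -1>, <-4, -2, +1>, <+3, +4, -1>, <-4, -2, +1> — a repeating cycle of length 2.
step 5: apply <+3, +4, -1> → <3, 9, 10>
step 6: apply <-4, -2, +1> → <-1, 7, 11>
step 7: apply <+3, +4, -1> → <2, 11, 10>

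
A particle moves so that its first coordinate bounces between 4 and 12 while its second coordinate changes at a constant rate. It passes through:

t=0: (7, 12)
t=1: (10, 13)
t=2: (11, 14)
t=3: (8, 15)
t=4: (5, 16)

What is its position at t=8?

The first coordinate travels 3 per step and bounces off the walls at 4 and 12.
  step 5: 5 → 6
  step 6: 6 → 9
  step 7: 9 → 12
  step 8: 12 → 9
The second coordinate changes by +1 each step: at step 8 it is 20.

(9, 20)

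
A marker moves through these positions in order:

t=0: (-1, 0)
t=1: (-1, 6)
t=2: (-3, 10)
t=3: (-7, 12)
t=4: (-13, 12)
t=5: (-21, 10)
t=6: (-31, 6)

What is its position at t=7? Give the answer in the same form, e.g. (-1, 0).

First differences are (+0, +6), (-2, +4), (-4, +2), (-6, +0), (-8, -2), (-10, -4); their common second difference is (-2, -2) (constant acceleration).
step 7: (-31, 6) + (-12, -6) → (-43, 0)

(-43, 0)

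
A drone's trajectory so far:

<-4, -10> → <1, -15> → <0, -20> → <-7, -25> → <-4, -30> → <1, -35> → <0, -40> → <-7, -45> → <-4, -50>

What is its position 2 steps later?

<0, -60>

The first coordinate repeats the cycle [-4, 1, 0, -7] with period 4; step 10 mod 4 = 2, giving 0.
The second coordinate changes by -5 each step, so at step 10 it is -10 + 10·(-5) = -60.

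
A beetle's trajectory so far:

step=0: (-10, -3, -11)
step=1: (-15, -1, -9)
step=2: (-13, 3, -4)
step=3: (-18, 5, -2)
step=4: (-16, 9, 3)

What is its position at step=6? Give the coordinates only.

(-19, 15, 10)

Differencing gives (-5, +2, +2), (+2, +4, +5), (-5, +2, +2), (+2, +4, +5). This is the pattern (-5, +2, +2), (+2, +4, +5) repeated.
step 5: apply (-5, +2, +2) → (-21, 11, 5)
step 6: apply (+2, +4, +5) → (-19, 15, 10)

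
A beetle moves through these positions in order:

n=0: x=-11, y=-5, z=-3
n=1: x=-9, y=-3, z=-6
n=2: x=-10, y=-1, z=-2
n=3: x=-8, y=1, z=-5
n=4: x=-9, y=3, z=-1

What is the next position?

x=-7, y=5, z=-4

Differencing gives (+2, +2, -3), (-1, +2, +4), (+2, +2, -3), (-1, +2, +4). This is the pattern (+2, +2, -3), (-1, +2, +4) repeated.
step 5: apply (+2, +2, -3) → x=-7, y=5, z=-4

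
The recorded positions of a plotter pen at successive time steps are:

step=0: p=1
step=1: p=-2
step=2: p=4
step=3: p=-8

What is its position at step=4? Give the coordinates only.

Consecutive displacements -3, +6, -12 scale by a factor of -2 each step.
step 4: -8 + 24 → p=16

p=16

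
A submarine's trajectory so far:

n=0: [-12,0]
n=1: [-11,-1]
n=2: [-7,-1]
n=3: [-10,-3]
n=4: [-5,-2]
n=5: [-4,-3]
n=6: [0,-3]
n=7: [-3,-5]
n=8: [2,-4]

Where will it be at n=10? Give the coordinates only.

Differencing gives [+1,-1], [+4,+0], [-3,-2], [+5,+1], [+1,-1], [+4,+0], [-3,-2], [+5,+1]. This is the pattern [+1,-1], [+4,+0], [-3,-2], [+5,+1] repeated.
step 9: apply [+1,-1] → [3,-5]
step 10: apply [+4,+0] → [7,-5]

[7,-5]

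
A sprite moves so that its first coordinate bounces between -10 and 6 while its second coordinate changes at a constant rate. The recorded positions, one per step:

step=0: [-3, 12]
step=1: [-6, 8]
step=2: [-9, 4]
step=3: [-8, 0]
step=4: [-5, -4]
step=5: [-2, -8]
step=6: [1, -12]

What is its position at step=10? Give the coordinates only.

The first coordinate travels 3 per step and bounces off the walls at -10 and 6.
  step 7: 1 → 4
  step 8: 4 → 5
  step 9: 5 → 2
  step 10: 2 → -1
The second coordinate changes by -4 each step: at step 10 it is -28.

[-1, -28]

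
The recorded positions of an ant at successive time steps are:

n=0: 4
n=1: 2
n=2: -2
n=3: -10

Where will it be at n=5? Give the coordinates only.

-58

Step-to-step displacements: -2, -4, -8; each is 2× the previous.
step 4: -10 − 16 → -26
step 5: -26 − 32 → -58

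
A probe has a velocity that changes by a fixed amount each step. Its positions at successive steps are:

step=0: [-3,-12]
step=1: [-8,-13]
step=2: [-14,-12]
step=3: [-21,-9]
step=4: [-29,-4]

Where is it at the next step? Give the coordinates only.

Successive displacements: [-5,-1], [-6,+1], [-7,+3], [-8,+5] — each changes by [-1,+2].
step 5: [-29,-4] + [-9,+7] → [-38,3]

[-38,3]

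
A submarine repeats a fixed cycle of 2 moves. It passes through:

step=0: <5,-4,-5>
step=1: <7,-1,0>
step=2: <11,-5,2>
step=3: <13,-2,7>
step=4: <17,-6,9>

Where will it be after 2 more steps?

Step-to-step displacements: <+2,+3,+5>, <+4,-4,+2>, <+2,+3,+5>, <+4,-4,+2> — a repeating cycle of length 2.
step 5: apply <+2,+3,+5> → <19,-3,14>
step 6: apply <+4,-4,+2> → <23,-7,16>

<23,-7,16>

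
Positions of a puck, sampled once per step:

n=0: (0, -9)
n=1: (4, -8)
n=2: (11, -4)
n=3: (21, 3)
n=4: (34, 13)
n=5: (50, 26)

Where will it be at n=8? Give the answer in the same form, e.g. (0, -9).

(116, 83)

Successive displacements: (+4, +1), (+7, +4), (+10, +7), (+13, +10), (+16, +13) — each changes by (+3, +3).
step 6: (50, 26) + (+19, +16) → (69, 42)
step 7: (69, 42) + (+22, +19) → (91, 61)
step 8: (91, 61) + (+25, +22) → (116, 83)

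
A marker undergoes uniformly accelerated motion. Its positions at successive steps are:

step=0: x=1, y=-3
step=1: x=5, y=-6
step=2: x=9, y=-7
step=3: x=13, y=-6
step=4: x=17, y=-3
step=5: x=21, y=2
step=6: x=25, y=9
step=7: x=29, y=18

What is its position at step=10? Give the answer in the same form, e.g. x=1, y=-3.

First differences are (+4, -3), (+4, -1), (+4, +1), (+4, +3), (+4, +5), (+4, +7), (+4, +9); their common second difference is (+0, +2) (constant acceleration).
step 8: x=29, y=18 + (+4, +11) → x=33, y=29
step 9: x=33, y=29 + (+4, +13) → x=37, y=42
step 10: x=37, y=42 + (+4, +15) → x=41, y=57

x=41, y=57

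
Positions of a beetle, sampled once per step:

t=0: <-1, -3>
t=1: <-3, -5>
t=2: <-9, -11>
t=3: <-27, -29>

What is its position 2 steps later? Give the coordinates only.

<-243, -245>

Consecutive displacements <-2, -2>, <-6, -6>, <-18, -18> scale by a factor of 3 each step.
step 4: <-27, -29> + <-54, -54> → <-81, -83>
step 5: <-81, -83> + <-162, -162> → <-243, -245>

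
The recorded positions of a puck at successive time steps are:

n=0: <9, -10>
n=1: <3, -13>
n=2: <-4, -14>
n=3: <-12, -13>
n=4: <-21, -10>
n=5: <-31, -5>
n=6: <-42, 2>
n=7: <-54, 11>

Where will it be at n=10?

<-96, 50>

Successive displacements: <-6, -3>, <-7, -1>, <-8, +1>, <-9, +3>, <-10, +5>, <-11, +7>, <-12, +9> — each changes by <-1, +2>.
step 8: <-54, 11> + <-13, +11> → <-67, 22>
step 9: <-67, 22> + <-14, +13> → <-81, 35>
step 10: <-81, 35> + <-15, +15> → <-96, 50>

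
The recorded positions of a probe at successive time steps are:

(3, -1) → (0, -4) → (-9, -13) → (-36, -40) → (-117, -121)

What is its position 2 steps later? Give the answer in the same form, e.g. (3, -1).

Step-to-step displacements: (-3, -3), (-9, -9), (-27, -27), (-81, -81); each is 3× the previous.
step 5: (-117, -121) + (-243, -243) → (-360, -364)
step 6: (-360, -364) + (-729, -729) → (-1089, -1093)

(-1089, -1093)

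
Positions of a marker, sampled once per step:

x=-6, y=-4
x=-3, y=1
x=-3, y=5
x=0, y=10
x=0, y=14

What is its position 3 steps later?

Differencing gives (+3,+5), (+0,+4), (+3,+5), (+0,+4). This is the pattern (+3,+5), (+0,+4) repeated.
step 5: apply (+3,+5) → x=3, y=19
step 6: apply (+0,+4) → x=3, y=23
step 7: apply (+3,+5) → x=6, y=28

x=6, y=28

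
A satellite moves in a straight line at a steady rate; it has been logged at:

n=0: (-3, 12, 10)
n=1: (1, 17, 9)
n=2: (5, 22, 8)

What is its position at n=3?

(9, 27, 7)

Each step adds (+4, +5, -1) to the position.
step 3: (5, 22, 8) + (+4, +5, -1) → (9, 27, 7)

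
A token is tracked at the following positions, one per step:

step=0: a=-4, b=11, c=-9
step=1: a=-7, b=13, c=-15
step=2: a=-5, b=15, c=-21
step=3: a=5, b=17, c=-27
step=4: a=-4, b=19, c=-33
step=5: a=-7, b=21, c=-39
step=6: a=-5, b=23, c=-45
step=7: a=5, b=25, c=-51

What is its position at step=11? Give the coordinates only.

a=5, b=33, c=-75

The a coordinate repeats the cycle [-4, -7, -5, 5] with period 4; step 11 mod 4 = 3, giving 5.
The b coordinate changes by +2 each step, so at step 11 it is 11 + 11·(2) = 33.
The c coordinate changes by -6 each step, so at step 11 it is -9 + 11·(-6) = -75.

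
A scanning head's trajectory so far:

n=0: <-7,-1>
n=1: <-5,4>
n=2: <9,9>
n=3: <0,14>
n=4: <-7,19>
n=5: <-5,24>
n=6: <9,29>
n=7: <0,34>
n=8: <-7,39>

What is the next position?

<-5,44>

The first coordinate repeats the cycle [-7, -5, 9, 0] with period 4; step 9 mod 4 = 1, giving -5.
The second coordinate changes by +5 each step, so at step 9 it is -1 + 9·(5) = 44.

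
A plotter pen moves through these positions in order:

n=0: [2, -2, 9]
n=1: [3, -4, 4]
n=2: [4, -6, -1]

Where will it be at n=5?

[7, -12, -16]

Constant displacement of [+1, -2, -5] per step.
step 3: [4, -6, -1] + [+1, -2, -5] → [5, -8, -6]
step 4: [5, -8, -6] + [+1, -2, -5] → [6, -10, -11]
step 5: [6, -10, -11] + [+1, -2, -5] → [7, -12, -16]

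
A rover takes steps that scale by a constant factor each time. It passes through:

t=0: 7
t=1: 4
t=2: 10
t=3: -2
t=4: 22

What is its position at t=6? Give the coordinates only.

Consecutive displacements -3, +6, -12, +24 scale by a factor of -2 each step.
step 5: 22 − 48 → -26
step 6: -26 + 96 → 70

70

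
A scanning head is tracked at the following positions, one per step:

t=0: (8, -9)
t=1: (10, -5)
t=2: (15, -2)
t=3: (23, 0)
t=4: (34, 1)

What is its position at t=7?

(85, -2)

Successive displacements: (+2, +4), (+5, +3), (+8, +2), (+11, +1) — each changes by (+3, -1).
step 5: (34, 1) + (+14, +0) → (48, 1)
step 6: (48, 1) + (+17, -1) → (65, 0)
step 7: (65, 0) + (+20, -2) → (85, -2)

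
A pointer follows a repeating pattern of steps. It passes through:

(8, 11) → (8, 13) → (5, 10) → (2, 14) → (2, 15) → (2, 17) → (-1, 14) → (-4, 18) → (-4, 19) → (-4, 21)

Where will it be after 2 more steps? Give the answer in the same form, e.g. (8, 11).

(-10, 22)

Step-to-step displacements: (+0, +2), (-3, -3), (-3, +4), (+0, +1), (+0, +2), (-3, -3), (-3, +4), (+0, +1), (+0, +2) — a repeating cycle of length 4.
step 10: apply (-3, -3) → (-7, 18)
step 11: apply (-3, +4) → (-10, 22)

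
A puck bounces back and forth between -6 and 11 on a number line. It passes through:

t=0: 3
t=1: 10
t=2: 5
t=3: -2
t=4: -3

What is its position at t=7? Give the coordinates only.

The value reflects between -6 and 11, moving 7 per step.
  step 5: -3 → 4
  step 6: 4 → 11
  step 7: 11 → 4

4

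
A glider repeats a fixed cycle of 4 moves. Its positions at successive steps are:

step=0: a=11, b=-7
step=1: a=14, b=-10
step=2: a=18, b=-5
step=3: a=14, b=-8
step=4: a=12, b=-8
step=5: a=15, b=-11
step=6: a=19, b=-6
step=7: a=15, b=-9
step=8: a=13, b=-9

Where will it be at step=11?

Differencing gives (+3, -3), (+4, +5), (-4, -3), (-2, +0), (+3, -3), (+4, +5), (-4, -3), (-2, +0). This is the pattern (+3, -3), (+4, +5), (-4, -3), (-2, +0) repeated.
step 9: apply (+3, -3) → a=16, b=-12
step 10: apply (+4, +5) → a=20, b=-7
step 11: apply (-4, -3) → a=16, b=-10

a=16, b=-10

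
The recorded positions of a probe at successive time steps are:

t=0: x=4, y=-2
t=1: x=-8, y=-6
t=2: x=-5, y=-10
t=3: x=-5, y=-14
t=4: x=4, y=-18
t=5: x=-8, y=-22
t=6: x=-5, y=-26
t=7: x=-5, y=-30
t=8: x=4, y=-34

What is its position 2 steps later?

x=-5, y=-42

X: cycles through 4, -8, -5, -5 every 4 steps. Step 10 lands at position 2 of the cycle → -5.
Y: linear, -4 per step → -42 at step 10.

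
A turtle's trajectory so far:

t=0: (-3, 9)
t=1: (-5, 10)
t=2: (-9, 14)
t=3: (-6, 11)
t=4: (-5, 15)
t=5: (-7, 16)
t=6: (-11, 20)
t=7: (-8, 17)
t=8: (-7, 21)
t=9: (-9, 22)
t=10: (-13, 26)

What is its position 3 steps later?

The moves between consecutive positions are (-2, +1), (-4, +4), (+3, -3), (+1, +4), (-2, +1), (-4, +4), (+3, -3), (+1, +4), (-2, +1), (-4, +4); they repeat the 4-cycle [(-2, +1), (-4, +4), (+3, -3), (+1, +4)].
step 11: apply (+3, -3) → (-10, 23)
step 12: apply (+1, +4) → (-9, 27)
step 13: apply (-2, +1) → (-11, 28)

(-11, 28)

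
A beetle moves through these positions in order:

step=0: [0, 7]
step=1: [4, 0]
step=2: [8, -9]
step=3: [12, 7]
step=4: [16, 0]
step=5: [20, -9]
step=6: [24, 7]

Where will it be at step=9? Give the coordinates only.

The first coordinate changes by +4 each step, so at step 9 it is 0 + 9·(4) = 36.
The second coordinate repeats the cycle [7, 0, -9] with period 3; step 9 mod 3 = 0, giving 7.

[36, 7]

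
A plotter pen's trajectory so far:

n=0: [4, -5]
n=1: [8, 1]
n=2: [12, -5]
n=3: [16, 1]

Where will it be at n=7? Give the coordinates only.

[32, 1]

The first coordinate changes by +4 each step, so at step 7 it is 4 + 7·(4) = 32.
The second coordinate repeats the cycle [-5, 1] with period 2; step 7 mod 2 = 1, giving 1.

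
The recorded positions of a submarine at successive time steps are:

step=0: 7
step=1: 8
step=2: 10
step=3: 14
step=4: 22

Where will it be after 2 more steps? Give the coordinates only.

The jumps are +1, +2, +4, +8 — a geometric progression with ratio 2.
step 5: 22 + 16 → 38
step 6: 38 + 32 → 70

70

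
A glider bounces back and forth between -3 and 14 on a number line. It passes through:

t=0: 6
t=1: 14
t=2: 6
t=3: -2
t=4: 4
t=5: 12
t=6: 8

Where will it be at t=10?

The value reflects between -3 and 14, moving 8 per step.
  step 7: 8 → 0
  step 8: 0 → 2
  step 9: 2 → 10
  step 10: 10 → 10

10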